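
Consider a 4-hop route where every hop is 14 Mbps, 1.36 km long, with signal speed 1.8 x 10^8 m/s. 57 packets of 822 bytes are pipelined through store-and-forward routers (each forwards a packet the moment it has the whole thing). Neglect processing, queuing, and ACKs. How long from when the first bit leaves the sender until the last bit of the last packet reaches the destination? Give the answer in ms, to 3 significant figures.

Per-hop transmission t_tx = L/R = 6576/14000000 = 0.469714 ms.
Per-hop propagation t_prop = 1360/180000000 = 0.00755556 ms.
Pipeline fill: first packet needs 4·t_tx to clear all hops; remaining 56 packets each add one t_tx.
Total = (4+57-1)·t_tx + 4·t_prop = 60·0.469714 + 4·0.00755556 = 28.2 ms.

28.2 ms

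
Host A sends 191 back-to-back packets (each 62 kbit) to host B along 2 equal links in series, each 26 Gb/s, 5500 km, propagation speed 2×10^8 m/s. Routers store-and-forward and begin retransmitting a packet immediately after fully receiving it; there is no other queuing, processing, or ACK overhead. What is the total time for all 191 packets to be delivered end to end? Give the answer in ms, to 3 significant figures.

Per-hop transmission t_tx = L/R = 62000/26000000000 = 0.00238462 ms.
Per-hop propagation t_prop = 5500000/200000000 = 27.5 ms.
Pipeline fill: first packet needs 2·t_tx to clear all hops; remaining 190 packets each add one t_tx.
Total = (2+191-1)·t_tx + 2·t_prop = 192·0.00238462 + 2·27.5 = 55.5 ms.

55.5 ms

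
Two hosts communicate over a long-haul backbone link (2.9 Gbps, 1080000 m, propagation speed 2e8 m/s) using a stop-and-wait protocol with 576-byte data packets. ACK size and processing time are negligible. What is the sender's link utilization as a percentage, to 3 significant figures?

t_tx = L/R = 4608/2900000000 = 1.58897e-06 s.
t_prop = 1080000/200000000 = 0.0054 s; RTT = 0.0108 s.
Cycle = t_tx + RTT = 0.0108016 s.
Utilization = t_tx / cycle = 1.58897e-06/0.0108016 = 0.0147 %.

0.0147 %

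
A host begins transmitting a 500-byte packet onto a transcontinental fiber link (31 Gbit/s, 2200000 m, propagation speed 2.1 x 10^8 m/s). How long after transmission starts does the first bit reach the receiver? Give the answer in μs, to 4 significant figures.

10480 μs

First bit experiences only propagation delay: d/s = 2200000/210000000 = 10480 μs.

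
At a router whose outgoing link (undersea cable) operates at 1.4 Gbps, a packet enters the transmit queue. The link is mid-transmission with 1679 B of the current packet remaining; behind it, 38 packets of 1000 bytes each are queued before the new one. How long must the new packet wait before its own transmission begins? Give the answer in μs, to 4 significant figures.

Each queued packet: L/R = 8000/1400000000 = 5.71429 μs.
38 queued → 217.143 μs.
Plus remaining 13432 bits of current packet: 9.59429 μs.
Queuing delay = 226.7 μs.

226.7 μs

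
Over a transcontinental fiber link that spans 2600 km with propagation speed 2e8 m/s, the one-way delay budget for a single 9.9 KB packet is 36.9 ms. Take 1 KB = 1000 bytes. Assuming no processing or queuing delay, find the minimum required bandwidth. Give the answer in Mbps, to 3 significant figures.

3.31 Mbps

L = 79200 bits.
Propagation delay = 2600000 / 200000000 = 13 ms.
Transmission budget = 36.9 − 13 = 23.9 ms.
R ≥ L / t_tx = 79200 bits / 0.0239 s = 3.31 Mbps.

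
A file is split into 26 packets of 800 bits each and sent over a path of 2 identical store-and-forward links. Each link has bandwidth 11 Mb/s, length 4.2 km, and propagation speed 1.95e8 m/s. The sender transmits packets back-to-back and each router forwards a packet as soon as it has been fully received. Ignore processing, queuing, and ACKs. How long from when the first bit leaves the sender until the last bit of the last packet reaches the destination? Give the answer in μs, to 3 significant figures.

2010 μs

Per-hop transmission t_tx = L/R = 800/11000000 = 72.7273 μs.
Per-hop propagation t_prop = 4200/195000000 = 21.5385 μs.
Pipeline fill: first packet needs 2·t_tx to clear all hops; remaining 25 packets each add one t_tx.
Total = (2+26-1)·t_tx + 2·t_prop = 27·72.7273 + 2·21.5385 = 2010 μs.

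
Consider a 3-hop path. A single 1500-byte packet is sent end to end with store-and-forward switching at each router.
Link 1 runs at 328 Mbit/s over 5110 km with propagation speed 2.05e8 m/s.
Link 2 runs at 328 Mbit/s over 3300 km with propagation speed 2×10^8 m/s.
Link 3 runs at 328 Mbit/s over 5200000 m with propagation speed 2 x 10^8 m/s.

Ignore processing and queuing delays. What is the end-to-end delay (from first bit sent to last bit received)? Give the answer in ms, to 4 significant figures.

67.54 ms

L = 1500 × 8 = 12000 bits.
Transmission delay per hop = L/R = 12000/328000000 = 0.0365854 ms; 3 hops → 0.109756 ms.
Propagation delays (d/s per hop): 24.9268, 16.5, 26 ms; sum = 67.4268 ms.
End-to-end = 67.54 ms.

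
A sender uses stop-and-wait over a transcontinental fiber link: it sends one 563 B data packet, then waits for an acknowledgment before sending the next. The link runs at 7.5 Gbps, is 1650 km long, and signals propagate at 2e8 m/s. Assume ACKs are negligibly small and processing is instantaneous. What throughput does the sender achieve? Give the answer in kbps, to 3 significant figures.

t_tx = L/R = 4504/7500000000 = 6.00533e-07 s.
t_prop = 1650000/200000000 = 0.00825 s; RTT = 0.0165 s.
Cycle = t_tx + RTT = 0.0165006 s.
Throughput = L / cycle = 4504 / 0.0165006 = 273 kbps.

273 kbps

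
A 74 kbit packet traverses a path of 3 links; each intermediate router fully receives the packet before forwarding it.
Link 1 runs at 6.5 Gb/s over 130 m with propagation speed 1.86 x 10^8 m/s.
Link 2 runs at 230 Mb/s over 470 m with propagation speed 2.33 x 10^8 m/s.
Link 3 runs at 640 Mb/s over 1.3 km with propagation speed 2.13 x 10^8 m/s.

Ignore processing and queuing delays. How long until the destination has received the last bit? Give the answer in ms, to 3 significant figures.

0.458 ms

L = 74000 bits.
Transmission delays (L/R per hop): 0.0113846, 0.321739, 0.115625 ms; sum = 0.448749 ms.
Propagation delays (d/s per hop): 0.000698925, 0.00201717, 0.00610329 ms; sum = 0.00881938 ms.
End-to-end = 0.458 ms.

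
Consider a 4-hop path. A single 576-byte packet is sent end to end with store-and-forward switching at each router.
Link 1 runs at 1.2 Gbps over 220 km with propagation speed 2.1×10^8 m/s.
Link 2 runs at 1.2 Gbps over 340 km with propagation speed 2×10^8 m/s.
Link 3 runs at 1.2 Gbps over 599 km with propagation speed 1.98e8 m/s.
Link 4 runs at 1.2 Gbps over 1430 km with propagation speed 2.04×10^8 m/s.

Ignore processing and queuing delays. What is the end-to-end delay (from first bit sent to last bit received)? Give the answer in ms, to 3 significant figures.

L = 576 × 8 = 4608 bits.
Transmission delay per hop = L/R = 4608/1200000000 = 0.00384 ms; 4 hops → 0.01536 ms.
Propagation delays (d/s per hop): 1.04762, 1.7, 3.02525, 7.0098 ms; sum = 12.7827 ms.
End-to-end = 12.8 ms.

12.8 ms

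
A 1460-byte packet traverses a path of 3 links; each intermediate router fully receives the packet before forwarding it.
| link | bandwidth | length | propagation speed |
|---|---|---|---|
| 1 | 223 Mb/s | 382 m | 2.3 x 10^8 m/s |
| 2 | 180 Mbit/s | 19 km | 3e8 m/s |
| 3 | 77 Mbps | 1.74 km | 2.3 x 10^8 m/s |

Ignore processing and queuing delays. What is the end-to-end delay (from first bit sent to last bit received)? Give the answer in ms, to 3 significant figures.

0.342 ms

L = 1460 × 8 = 11680 bits.
Transmission delays (L/R per hop): 0.0523767, 0.0648889, 0.151688 ms; sum = 0.268954 ms.
Propagation delays (d/s per hop): 0.00166087, 0.0633333, 0.00756522 ms; sum = 0.0725594 ms.
End-to-end = 0.342 ms.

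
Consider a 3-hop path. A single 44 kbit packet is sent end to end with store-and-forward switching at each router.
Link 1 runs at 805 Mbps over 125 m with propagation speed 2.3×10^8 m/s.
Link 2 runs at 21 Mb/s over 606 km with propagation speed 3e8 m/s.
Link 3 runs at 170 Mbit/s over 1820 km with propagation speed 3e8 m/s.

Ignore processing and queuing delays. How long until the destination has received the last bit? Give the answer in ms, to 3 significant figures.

10.5 ms

L = 44000 bits.
Transmission delays (L/R per hop): 0.0546584, 2.09524, 0.258824 ms; sum = 2.40872 ms.
Propagation delays (d/s per hop): 0.000543478, 2.02, 6.06667 ms; sum = 8.08721 ms.
End-to-end = 10.5 ms.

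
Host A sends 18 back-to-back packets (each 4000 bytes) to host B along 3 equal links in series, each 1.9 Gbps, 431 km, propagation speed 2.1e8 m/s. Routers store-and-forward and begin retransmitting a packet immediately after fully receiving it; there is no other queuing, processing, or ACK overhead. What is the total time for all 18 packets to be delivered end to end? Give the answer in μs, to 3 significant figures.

Per-hop transmission t_tx = L/R = 32000/1900000000 = 16.8421 μs.
Per-hop propagation t_prop = 431000/210000000 = 2052.38 μs.
Pipeline fill: first packet needs 3·t_tx to clear all hops; remaining 17 packets each add one t_tx.
Total = (3+18-1)·t_tx + 3·t_prop = 20·16.8421 + 3·2052.38 = 6490 μs.

6490 μs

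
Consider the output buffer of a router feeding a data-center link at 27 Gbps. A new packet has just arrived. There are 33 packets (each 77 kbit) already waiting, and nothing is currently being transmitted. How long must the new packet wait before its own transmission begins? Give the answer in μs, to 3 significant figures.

Each queued packet: L/R = 77000/27000000000 = 2.85185 μs.
33 queued → 94.1111 μs.
Queuing delay = 94.1 μs.

94.1 μs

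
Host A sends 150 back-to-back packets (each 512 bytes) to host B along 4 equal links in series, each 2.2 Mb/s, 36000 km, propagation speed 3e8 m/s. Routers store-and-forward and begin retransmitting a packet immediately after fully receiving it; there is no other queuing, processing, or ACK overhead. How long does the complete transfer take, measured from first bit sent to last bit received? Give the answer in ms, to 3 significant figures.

Per-hop transmission t_tx = L/R = 4096/2200000 = 1.86182 ms.
Per-hop propagation t_prop = 36000000/300000000 = 120 ms.
Pipeline fill: first packet needs 4·t_tx to clear all hops; remaining 149 packets each add one t_tx.
Total = (4+150-1)·t_tx + 4·t_prop = 153·1.86182 + 4·120 = 765 ms.

765 ms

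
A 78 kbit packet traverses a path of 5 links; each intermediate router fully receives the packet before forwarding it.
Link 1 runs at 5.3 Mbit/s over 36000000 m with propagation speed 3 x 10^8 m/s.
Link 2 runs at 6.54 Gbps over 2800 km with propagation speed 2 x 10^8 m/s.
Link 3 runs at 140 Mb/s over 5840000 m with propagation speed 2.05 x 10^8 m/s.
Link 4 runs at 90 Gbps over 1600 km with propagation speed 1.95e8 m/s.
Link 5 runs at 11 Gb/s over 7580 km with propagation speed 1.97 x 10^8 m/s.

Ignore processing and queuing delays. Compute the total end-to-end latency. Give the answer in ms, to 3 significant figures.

L = 78000 bits.
Transmission delays (L/R per hop): 14.717, 0.0119266, 0.557143, 0.000866667, 0.00709091 ms; sum = 15.294 ms.
Propagation delays (d/s per hop): 120, 14, 28.4878, 8.20513, 38.4772 ms; sum = 209.17 ms.
End-to-end = 224 ms.

224 ms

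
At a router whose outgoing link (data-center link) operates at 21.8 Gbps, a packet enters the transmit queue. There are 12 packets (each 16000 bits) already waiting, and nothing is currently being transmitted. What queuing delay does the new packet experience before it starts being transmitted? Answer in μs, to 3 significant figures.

Each queued packet: L/R = 16000/21800000000 = 0.733945 μs.
12 queued → 8.80734 μs.
Queuing delay = 8.81 μs.

8.81 μs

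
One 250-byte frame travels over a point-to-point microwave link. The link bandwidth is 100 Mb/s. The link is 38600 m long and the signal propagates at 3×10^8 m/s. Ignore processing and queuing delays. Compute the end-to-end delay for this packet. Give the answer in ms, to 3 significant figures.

L = 250 × 8 = 2000 bits.
Transmission delay = L/R = 2000 / 100000000 = 0.02 ms.
Propagation delay = d/s = 38600 m / 300000000 m/s = 0.128667 ms.
Total = 0.149 ms.

0.149 ms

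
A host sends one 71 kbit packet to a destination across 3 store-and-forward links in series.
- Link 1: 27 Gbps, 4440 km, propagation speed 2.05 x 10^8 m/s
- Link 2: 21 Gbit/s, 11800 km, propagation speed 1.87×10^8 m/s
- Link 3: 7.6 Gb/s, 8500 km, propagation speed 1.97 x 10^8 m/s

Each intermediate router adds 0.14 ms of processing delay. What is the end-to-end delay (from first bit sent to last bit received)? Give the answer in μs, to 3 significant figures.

L = 71000 bits.
Transmission delays (L/R per hop): 2.62963, 3.38095, 9.34211 μs; sum = 15.3527 μs.
Propagation delays (d/s per hop): 21658.5, 63101.6, 43147.2 μs; sum = 127907 μs.
Processing at 2 router(s): 2 × 0.14 ms = 280 μs.
End-to-end = 128000 μs.

128000 μs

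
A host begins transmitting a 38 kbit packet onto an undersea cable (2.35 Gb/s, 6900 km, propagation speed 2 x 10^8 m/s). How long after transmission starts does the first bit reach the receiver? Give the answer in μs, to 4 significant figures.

34500 μs

First bit experiences only propagation delay: d/s = 6900000/200000000 = 34500 μs.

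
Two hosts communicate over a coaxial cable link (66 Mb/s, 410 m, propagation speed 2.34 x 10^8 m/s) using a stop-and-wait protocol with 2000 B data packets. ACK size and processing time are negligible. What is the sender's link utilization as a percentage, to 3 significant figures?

t_tx = L/R = 16000/66000000 = 0.000242424 s.
t_prop = 410/234000000 = 1.75214e-06 s; RTT = 3.50427e-06 s.
Cycle = t_tx + RTT = 0.000245929 s.
Utilization = t_tx / cycle = 0.000242424/0.000245929 = 98.6 %.

98.6 %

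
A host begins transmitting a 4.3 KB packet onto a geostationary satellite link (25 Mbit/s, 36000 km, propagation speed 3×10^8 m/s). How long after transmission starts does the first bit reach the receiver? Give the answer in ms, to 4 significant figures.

120.0 ms

First bit experiences only propagation delay: d/s = 36000000/300000000 = 120.0 ms.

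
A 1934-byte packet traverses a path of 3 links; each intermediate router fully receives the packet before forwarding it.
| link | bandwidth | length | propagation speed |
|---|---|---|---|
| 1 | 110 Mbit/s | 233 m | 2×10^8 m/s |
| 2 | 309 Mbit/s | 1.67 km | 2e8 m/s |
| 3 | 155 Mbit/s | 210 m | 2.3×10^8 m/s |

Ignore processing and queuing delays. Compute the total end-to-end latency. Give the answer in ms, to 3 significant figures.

0.301 ms

L = 1934 × 8 = 15472 bits.
Transmission delays (L/R per hop): 0.140655, 0.0500712, 0.0998194 ms; sum = 0.290545 ms.
Propagation delays (d/s per hop): 0.001165, 0.00835, 0.000913043 ms; sum = 0.010428 ms.
End-to-end = 0.301 ms.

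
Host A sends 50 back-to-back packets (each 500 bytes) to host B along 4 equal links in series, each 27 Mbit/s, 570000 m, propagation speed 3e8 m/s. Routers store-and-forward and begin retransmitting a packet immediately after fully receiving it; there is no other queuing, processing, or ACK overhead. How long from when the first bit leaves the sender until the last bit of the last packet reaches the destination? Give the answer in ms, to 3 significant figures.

15.5 ms

Per-hop transmission t_tx = L/R = 4000/27000000 = 0.148148 ms.
Per-hop propagation t_prop = 570000/300000000 = 1.9 ms.
Pipeline fill: first packet needs 4·t_tx to clear all hops; remaining 49 packets each add one t_tx.
Total = (4+50-1)·t_tx + 4·t_prop = 53·0.148148 + 4·1.9 = 15.5 ms.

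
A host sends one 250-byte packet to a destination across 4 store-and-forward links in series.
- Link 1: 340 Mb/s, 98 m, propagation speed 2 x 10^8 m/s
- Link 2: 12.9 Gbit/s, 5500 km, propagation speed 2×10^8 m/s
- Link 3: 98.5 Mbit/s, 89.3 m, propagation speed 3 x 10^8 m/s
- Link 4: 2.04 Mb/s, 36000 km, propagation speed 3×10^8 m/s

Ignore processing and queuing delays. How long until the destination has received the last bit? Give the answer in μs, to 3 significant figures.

L = 250 × 8 = 2000 bits.
Transmission delays (L/R per hop): 5.88235, 0.155039, 20.3046, 980.392 μs; sum = 1006.73 μs.
Propagation delays (d/s per hop): 0.49, 27500, 0.297667, 120000 μs; sum = 147501 μs.
End-to-end = 149000 μs.

149000 μs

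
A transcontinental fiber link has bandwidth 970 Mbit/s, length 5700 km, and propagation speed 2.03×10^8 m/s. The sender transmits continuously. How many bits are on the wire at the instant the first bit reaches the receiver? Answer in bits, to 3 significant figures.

27200000 bits

Propagation delay = 5700000 / 2.03e+08 = 0.0280788 s.
BDP = R × t_prop = 970000000 × 0.0280788 = 27236500 bits.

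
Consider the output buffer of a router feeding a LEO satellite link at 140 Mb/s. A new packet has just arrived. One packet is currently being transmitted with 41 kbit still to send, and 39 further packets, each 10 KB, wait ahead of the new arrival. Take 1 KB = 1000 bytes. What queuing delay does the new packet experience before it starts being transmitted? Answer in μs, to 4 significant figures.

Each queued packet: L/R = 80000/140000000 = 571.429 μs.
39 queued → 22285.7 μs.
Plus remaining 41000 bits of current packet: 292.857 μs.
Queuing delay = 22580 μs.

22580 μs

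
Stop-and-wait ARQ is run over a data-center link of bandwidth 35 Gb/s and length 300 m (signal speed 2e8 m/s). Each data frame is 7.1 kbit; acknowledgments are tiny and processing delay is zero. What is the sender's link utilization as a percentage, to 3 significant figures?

t_tx = L/R = 7100/35000000000 = 2.02857e-07 s.
t_prop = 300/200000000 = 1.5e-06 s; RTT = 3e-06 s.
Cycle = t_tx + RTT = 3.20286e-06 s.
Utilization = t_tx / cycle = 2.02857e-07/3.20286e-06 = 6.33 %.

6.33 %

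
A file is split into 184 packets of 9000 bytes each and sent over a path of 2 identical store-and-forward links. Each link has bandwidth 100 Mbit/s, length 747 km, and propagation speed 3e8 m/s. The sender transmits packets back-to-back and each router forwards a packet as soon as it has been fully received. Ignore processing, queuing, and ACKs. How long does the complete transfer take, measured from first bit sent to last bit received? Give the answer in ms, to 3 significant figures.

Per-hop transmission t_tx = L/R = 72000/100000000 = 0.72 ms.
Per-hop propagation t_prop = 747000/300000000 = 2.49 ms.
Pipeline fill: first packet needs 2·t_tx to clear all hops; remaining 183 packets each add one t_tx.
Total = (2+184-1)·t_tx + 2·t_prop = 185·0.72 + 2·2.49 = 138 ms.

138 ms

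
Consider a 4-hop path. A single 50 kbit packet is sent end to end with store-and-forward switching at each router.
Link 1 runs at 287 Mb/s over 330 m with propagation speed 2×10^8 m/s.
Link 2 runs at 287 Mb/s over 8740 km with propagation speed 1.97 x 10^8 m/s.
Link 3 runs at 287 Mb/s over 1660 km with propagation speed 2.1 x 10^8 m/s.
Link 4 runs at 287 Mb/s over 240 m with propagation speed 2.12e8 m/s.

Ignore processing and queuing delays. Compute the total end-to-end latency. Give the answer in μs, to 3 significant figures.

53000 μs

L = 50000 bits.
Transmission delay per hop = L/R = 50000/287000000 = 174.216 μs; 4 hops → 696.864 μs.
Propagation delays (d/s per hop): 1.65, 44365.5, 7904.76, 1.13208 μs; sum = 52273 μs.
End-to-end = 53000 μs.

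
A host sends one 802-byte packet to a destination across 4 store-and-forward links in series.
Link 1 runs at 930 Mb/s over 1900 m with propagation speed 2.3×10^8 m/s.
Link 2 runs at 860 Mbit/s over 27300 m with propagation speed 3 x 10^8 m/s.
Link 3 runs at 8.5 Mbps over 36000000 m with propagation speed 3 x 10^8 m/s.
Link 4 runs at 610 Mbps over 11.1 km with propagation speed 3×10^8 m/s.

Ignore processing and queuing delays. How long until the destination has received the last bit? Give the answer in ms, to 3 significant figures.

121 ms

L = 802 × 8 = 6416 bits.
Transmission delays (L/R per hop): 0.00689892, 0.00746047, 0.754824, 0.010518 ms; sum = 0.779701 ms.
Propagation delays (d/s per hop): 0.00826087, 0.091, 120, 0.037 ms; sum = 120.136 ms.
End-to-end = 121 ms.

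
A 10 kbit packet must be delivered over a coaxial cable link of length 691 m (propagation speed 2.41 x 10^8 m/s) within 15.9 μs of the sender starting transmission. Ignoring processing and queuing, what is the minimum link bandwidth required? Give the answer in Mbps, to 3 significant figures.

Propagation delay = 691 / 241000000 = 2.86722 μs.
Transmission budget = 15.9 − 2.86722 = 13.0328 μs.
R ≥ L / t_tx = 10000 bits / 1.30328e-05 s = 767 Mbps.

767 Mbps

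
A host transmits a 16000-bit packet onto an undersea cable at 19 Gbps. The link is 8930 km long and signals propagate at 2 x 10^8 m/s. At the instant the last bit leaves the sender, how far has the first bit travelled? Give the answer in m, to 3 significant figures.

168 m

t_tx = L/R = 16000/19000000000 = 8.42105e-07 s.
Distance = s × t_tx = 200000000 × 8.42105e-07 = 168 m.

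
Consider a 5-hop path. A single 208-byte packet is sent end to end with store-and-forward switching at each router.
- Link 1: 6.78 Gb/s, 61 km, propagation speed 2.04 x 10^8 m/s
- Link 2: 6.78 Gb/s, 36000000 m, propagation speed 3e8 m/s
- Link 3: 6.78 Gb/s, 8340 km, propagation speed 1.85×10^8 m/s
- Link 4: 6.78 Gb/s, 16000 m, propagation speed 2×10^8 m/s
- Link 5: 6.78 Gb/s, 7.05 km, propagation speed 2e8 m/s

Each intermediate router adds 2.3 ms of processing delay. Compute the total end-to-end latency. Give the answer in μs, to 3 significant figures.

175000 μs

L = 208 × 8 = 1664 bits.
Transmission delay per hop = L/R = 1664/6780000000 = 0.245428 μs; 5 hops → 1.22714 μs.
Propagation delays (d/s per hop): 299.02, 120000, 45081.1, 80, 35.25 μs; sum = 165495 μs.
Processing at 4 router(s): 4 × 2.3 ms = 9200 μs.
End-to-end = 175000 μs.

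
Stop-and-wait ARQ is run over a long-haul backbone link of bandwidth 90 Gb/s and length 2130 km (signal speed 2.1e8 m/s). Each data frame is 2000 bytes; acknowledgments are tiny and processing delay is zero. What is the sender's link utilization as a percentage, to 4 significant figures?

t_tx = L/R = 16000/90000000000 = 1.77778e-07 s.
t_prop = 2130000/210000000 = 0.0101429 s; RTT = 0.0202857 s.
Cycle = t_tx + RTT = 0.0202859 s.
Utilization = t_tx / cycle = 1.77778e-07/0.0202859 = 0.0008764 %.

0.0008764 %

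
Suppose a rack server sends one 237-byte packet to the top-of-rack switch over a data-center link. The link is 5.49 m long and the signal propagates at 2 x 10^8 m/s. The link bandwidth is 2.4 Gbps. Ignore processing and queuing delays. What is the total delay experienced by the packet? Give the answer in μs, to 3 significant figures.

L = 237 × 8 = 1896 bits.
Transmission delay = L/R = 1896 / 2400000000 = 0.79 μs.
Propagation delay = d/s = 5.49 m / 200000000 m/s = 0.02745 μs.
Total = 0.817 μs.

0.817 μs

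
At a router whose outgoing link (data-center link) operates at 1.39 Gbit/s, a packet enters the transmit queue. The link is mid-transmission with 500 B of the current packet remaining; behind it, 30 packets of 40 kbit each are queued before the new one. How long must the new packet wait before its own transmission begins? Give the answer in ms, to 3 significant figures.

Each queued packet: L/R = 40000/1390000000 = 0.028777 ms.
30 queued → 0.863309 ms.
Plus remaining 4000 bits of current packet: 0.0028777 ms.
Queuing delay = 0.866 ms.

0.866 ms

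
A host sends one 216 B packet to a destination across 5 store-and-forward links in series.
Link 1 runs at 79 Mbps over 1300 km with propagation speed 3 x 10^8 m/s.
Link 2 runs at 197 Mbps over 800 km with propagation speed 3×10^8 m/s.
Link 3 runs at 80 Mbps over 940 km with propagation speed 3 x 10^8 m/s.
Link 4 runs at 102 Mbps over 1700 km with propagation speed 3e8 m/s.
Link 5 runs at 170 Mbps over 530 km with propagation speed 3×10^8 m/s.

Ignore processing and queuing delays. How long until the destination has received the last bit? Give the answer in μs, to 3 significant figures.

L = 216 × 8 = 1728 bits.
Transmission delays (L/R per hop): 21.8734, 8.77157, 21.6, 16.9412, 10.1647 μs; sum = 79.3509 μs.
Propagation delays (d/s per hop): 4333.33, 2666.67, 3133.33, 5666.67, 1766.67 μs; sum = 17566.7 μs.
End-to-end = 17600 μs.

17600 μs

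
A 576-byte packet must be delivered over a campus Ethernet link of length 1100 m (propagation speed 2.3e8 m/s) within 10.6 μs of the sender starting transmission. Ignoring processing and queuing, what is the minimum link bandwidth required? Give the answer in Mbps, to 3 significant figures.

792 Mbps

L = 4608 bits.
Propagation delay = 1100 / 2.3e+08 = 4.78261 μs.
Transmission budget = 10.6 − 4.78261 = 5.81739 μs.
R ≥ L / t_tx = 4608 bits / 5.81739e-06 s = 792 Mbps.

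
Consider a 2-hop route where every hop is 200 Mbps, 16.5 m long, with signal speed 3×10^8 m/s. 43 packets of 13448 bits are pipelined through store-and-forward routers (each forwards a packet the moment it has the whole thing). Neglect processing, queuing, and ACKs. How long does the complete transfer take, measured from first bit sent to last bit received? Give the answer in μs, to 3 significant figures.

Per-hop transmission t_tx = L/R = 13448/200000000 = 67.24 μs.
Per-hop propagation t_prop = 16.5/300000000 = 0.055 μs.
Pipeline fill: first packet needs 2·t_tx to clear all hops; remaining 42 packets each add one t_tx.
Total = (2+43-1)·t_tx + 2·t_prop = 44·67.24 + 2·0.055 = 2960 μs.

2960 μs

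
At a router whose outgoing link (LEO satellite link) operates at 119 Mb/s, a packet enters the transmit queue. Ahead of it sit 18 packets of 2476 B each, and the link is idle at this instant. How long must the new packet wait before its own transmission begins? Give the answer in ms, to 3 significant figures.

Each queued packet: L/R = 19808/119000000 = 0.166454 ms.
18 queued → 2.99617 ms.
Queuing delay = 3.00 ms.

3.00 ms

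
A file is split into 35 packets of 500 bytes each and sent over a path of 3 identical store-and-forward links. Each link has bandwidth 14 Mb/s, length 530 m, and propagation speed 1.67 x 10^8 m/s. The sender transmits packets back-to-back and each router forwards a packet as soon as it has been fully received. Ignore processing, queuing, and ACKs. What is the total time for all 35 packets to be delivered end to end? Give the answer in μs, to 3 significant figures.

Per-hop transmission t_tx = L/R = 4000/14000000 = 285.714 μs.
Per-hop propagation t_prop = 530/167000000 = 3.17365 μs.
Pipeline fill: first packet needs 3·t_tx to clear all hops; remaining 34 packets each add one t_tx.
Total = (3+35-1)·t_tx + 3·t_prop = 37·285.714 + 3·3.17365 = 10600 μs.

10600 μs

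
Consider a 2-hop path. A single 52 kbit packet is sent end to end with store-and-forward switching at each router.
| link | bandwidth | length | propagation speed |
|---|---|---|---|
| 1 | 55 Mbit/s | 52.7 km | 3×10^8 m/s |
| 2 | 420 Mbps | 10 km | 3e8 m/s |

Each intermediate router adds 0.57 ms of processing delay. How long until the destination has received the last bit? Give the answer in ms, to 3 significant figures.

1.85 ms

L = 52000 bits.
Transmission delays (L/R per hop): 0.945455, 0.12381 ms; sum = 1.06926 ms.
Propagation delays (d/s per hop): 0.175667, 0.0333333 ms; sum = 0.209 ms.
Processing at 1 router(s): 1 × 0.57 ms = 0.57 ms.
End-to-end = 1.85 ms.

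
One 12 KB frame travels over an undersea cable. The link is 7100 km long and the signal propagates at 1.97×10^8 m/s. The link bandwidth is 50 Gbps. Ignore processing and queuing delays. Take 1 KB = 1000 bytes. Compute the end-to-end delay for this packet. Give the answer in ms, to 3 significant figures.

L = 96000 bits.
Transmission delay = L/R = 96000 / 50000000000 = 0.00192 ms.
Propagation delay = d/s = 7100000 m / 197000000 m/s = 36.0406 ms.
Total = 36.0 ms.

36.0 ms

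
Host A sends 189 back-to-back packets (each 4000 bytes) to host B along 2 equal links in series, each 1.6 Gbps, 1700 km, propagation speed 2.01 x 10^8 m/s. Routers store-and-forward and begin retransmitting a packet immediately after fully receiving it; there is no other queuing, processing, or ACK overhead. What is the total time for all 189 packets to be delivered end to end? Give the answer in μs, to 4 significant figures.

Per-hop transmission t_tx = L/R = 32000/1600000000 = 20 μs.
Per-hop propagation t_prop = 1700000/2.01e+08 = 8457.71 μs.
Pipeline fill: first packet needs 2·t_tx to clear all hops; remaining 188 packets each add one t_tx.
Total = (2+189-1)·t_tx + 2·t_prop = 190·20 + 2·8457.71 = 20720 μs.

20720 μs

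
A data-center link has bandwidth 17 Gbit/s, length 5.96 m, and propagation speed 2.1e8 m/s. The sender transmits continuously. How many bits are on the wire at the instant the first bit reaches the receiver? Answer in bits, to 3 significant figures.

482 bits

Propagation delay = 5.96 / 210000000 = 2.8381e-08 s.
BDP = R × t_prop = 17000000000 × 2.8381e-08 = 482.476 bits.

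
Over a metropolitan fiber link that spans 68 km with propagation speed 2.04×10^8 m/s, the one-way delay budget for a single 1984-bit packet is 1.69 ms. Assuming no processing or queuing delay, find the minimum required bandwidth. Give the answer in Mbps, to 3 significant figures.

Propagation delay = 68000 / 204000000 = 0.333333 ms.
Transmission budget = 1.69 − 0.333333 = 1.35667 ms.
R ≥ L / t_tx = 1984 bits / 0.00135667 s = 1.46 Mbps.

1.46 Mbps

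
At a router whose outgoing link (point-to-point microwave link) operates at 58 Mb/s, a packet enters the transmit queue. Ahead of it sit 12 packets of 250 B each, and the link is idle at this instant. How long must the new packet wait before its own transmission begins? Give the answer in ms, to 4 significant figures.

Each queued packet: L/R = 2000/58000000 = 0.0344828 ms.
12 queued → 0.413793 ms.
Queuing delay = 0.4138 ms.

0.4138 ms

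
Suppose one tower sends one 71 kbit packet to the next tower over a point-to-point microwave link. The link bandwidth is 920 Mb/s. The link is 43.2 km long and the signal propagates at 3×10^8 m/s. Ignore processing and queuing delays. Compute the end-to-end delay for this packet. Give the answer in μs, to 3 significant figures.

221 μs

L = 71000 bits.
Transmission delay = L/R = 71000 / 920000000 = 77.1739 μs.
Propagation delay = d/s = 43200 m / 300000000 m/s = 144 μs.
Total = 221 μs.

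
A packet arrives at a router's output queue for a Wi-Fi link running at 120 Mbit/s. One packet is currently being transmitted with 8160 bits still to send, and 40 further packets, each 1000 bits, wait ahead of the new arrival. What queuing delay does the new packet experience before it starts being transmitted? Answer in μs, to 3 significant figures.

Each queued packet: L/R = 1000/120000000 = 8.33333 μs.
40 queued → 333.333 μs.
Plus remaining 8160 bits of current packet: 68 μs.
Queuing delay = 401 μs.

401 μs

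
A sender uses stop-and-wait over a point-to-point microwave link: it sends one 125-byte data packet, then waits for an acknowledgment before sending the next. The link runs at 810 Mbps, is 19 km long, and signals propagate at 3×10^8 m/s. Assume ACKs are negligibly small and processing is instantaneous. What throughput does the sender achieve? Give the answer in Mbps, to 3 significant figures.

t_tx = L/R = 1000/810000000 = 1.23457e-06 s.
t_prop = 19000/300000000 = 6.33333e-05 s; RTT = 0.000126667 s.
Cycle = t_tx + RTT = 0.000127901 s.
Throughput = L / cycle = 1000 / 0.000127901 = 7.82 Mbps.

7.82 Mbps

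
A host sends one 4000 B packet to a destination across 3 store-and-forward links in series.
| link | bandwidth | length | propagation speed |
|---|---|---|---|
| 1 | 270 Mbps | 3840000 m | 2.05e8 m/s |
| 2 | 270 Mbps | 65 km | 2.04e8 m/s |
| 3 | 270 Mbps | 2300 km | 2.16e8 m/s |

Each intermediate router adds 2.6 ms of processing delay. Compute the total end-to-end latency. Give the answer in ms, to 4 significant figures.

L = 4000 × 8 = 32000 bits.
Transmission delay per hop = L/R = 32000/270000000 = 0.118519 ms; 3 hops → 0.355556 ms.
Propagation delays (d/s per hop): 18.7317, 0.318627, 10.6481 ms; sum = 29.6985 ms.
Processing at 2 router(s): 2 × 2.6 ms = 5.2 ms.
End-to-end = 35.25 ms.

35.25 ms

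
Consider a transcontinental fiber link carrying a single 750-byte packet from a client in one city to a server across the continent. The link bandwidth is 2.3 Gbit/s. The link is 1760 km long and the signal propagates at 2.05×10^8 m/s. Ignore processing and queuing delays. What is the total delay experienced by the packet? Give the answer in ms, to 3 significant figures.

8.59 ms

L = 750 × 8 = 6000 bits.
Transmission delay = L/R = 6000 / 2300000000 = 0.0026087 ms.
Propagation delay = d/s = 1760000 m / 2.05e+08 m/s = 8.58537 ms.
Total = 8.59 ms.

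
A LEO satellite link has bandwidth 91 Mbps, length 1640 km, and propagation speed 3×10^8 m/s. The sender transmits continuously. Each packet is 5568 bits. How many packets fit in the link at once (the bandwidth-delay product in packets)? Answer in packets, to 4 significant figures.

Propagation delay = 1640000 / 300000000 = 0.00546667 s.
BDP = R × t_prop = 91000000 × 0.00546667 = 497467 bits.
In packets of 5568 bits: 89.34 packets.

89.34 packets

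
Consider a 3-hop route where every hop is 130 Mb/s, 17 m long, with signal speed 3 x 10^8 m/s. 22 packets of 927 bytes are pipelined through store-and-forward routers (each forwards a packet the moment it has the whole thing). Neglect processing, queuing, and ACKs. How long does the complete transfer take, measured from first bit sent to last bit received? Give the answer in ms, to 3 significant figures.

Per-hop transmission t_tx = L/R = 7416/130000000 = 0.0570462 ms.
Per-hop propagation t_prop = 17/300000000 = 5.66667e-05 ms.
Pipeline fill: first packet needs 3·t_tx to clear all hops; remaining 21 packets each add one t_tx.
Total = (3+22-1)·t_tx + 3·t_prop = 24·0.0570462 + 3·5.66667e-05 = 1.37 ms.

1.37 ms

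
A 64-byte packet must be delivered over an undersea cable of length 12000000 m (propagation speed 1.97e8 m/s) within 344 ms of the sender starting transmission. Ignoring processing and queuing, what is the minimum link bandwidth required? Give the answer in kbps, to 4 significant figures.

L = 512 bits.
Propagation delay = 12000000 / 197000000 = 60.9137 ms.
Transmission budget = 344 − 60.9137 = 283.086 ms.
R ≥ L / t_tx = 512 bits / 0.283086 s = 1.809 kbps.

1.809 kbps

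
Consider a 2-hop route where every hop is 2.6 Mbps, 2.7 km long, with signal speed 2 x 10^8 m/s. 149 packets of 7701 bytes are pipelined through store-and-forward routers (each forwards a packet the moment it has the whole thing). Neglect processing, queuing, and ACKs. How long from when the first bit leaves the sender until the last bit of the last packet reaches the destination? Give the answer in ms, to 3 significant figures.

Per-hop transmission t_tx = L/R = 61608/2600000 = 23.6954 ms.
Per-hop propagation t_prop = 2700/200000000 = 0.0135 ms.
Pipeline fill: first packet needs 2·t_tx to clear all hops; remaining 148 packets each add one t_tx.
Total = (2+149-1)·t_tx + 2·t_prop = 150·23.6954 + 2·0.0135 = 3550 ms.

3550 ms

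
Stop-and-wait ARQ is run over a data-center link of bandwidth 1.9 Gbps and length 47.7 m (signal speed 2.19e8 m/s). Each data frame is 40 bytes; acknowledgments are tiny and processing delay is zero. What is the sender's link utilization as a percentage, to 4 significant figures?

27.88 %

t_tx = L/R = 320/1900000000 = 1.68421e-07 s.
t_prop = 47.7/219000000 = 2.17808e-07 s; RTT = 4.35616e-07 s.
Cycle = t_tx + RTT = 6.04037e-07 s.
Utilization = t_tx / cycle = 1.68421e-07/6.04037e-07 = 27.88 %.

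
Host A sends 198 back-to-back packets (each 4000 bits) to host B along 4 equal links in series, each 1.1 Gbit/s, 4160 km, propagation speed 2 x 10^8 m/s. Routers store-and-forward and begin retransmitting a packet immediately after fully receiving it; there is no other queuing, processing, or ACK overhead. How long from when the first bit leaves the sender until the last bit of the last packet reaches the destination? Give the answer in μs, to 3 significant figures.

Per-hop transmission t_tx = L/R = 4000/1100000000 = 3.63636 μs.
Per-hop propagation t_prop = 4160000/200000000 = 20800 μs.
Pipeline fill: first packet needs 4·t_tx to clear all hops; remaining 197 packets each add one t_tx.
Total = (4+198-1)·t_tx + 4·t_prop = 201·3.63636 + 4·20800 = 83900 μs.

83900 μs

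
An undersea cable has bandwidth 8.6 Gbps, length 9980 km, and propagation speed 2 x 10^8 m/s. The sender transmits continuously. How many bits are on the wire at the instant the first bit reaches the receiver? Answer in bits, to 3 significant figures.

Propagation delay = 9980000 / 200000000 = 0.0499 s.
BDP = R × t_prop = 8600000000 × 0.0499 = 429140000 bits.

429000000 bits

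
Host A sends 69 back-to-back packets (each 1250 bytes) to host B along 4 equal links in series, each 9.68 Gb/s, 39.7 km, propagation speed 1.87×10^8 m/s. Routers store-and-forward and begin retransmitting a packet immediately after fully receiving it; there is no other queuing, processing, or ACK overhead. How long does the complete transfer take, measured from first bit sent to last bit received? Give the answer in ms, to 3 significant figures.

Per-hop transmission t_tx = L/R = 10000/9680000000 = 0.00103306 ms.
Per-hop propagation t_prop = 39700/187000000 = 0.212299 ms.
Pipeline fill: first packet needs 4·t_tx to clear all hops; remaining 68 packets each add one t_tx.
Total = (4+69-1)·t_tx + 4·t_prop = 72·0.00103306 + 4·0.212299 = 0.924 ms.

0.924 ms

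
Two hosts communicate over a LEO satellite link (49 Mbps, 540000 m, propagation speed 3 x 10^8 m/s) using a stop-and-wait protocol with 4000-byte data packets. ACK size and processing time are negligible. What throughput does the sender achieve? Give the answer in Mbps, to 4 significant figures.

t_tx = L/R = 32000/49000000 = 0.000653061 s.
t_prop = 540000/300000000 = 0.0018 s; RTT = 0.0036 s.
Cycle = t_tx + RTT = 0.00425306 s.
Throughput = L / cycle = 32000 / 0.00425306 = 7.524 Mbps.

7.524 Mbps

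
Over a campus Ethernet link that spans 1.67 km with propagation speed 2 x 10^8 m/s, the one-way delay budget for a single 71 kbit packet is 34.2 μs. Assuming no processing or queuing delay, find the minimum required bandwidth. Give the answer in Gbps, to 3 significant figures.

Propagation delay = 1670 / 200000000 = 8.35 μs.
Transmission budget = 34.2 − 8.35 = 25.85 μs.
R ≥ L / t_tx = 71000 bits / 2.585e-05 s = 2.75 Gbps.

2.75 Gbps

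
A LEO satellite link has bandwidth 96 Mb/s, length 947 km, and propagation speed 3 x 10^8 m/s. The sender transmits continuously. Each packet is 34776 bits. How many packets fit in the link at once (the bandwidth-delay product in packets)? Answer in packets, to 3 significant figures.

8.71 packets

Propagation delay = 947000 / 300000000 = 0.00315667 s.
BDP = R × t_prop = 96000000 × 0.00315667 = 303040 bits.
In packets of 34776 bits: 8.71 packets.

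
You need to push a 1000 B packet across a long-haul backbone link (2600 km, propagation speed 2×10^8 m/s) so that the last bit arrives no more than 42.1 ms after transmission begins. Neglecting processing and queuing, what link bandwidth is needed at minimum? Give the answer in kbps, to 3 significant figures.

275 kbps

L = 8000 bits.
Propagation delay = 2600000 / 200000000 = 13 ms.
Transmission budget = 42.1 − 13 = 29.1 ms.
R ≥ L / t_tx = 8000 bits / 0.0291 s = 275 kbps.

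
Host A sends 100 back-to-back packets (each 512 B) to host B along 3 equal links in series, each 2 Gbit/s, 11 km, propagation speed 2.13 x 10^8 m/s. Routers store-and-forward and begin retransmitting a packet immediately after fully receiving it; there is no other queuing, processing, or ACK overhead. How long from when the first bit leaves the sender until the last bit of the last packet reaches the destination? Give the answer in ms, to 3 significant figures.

Per-hop transmission t_tx = L/R = 4096/2000000000 = 0.002048 ms.
Per-hop propagation t_prop = 11000/213000000 = 0.0516432 ms.
Pipeline fill: first packet needs 3·t_tx to clear all hops; remaining 99 packets each add one t_tx.
Total = (3+100-1)·t_tx + 3·t_prop = 102·0.002048 + 3·0.0516432 = 0.364 ms.

0.364 ms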